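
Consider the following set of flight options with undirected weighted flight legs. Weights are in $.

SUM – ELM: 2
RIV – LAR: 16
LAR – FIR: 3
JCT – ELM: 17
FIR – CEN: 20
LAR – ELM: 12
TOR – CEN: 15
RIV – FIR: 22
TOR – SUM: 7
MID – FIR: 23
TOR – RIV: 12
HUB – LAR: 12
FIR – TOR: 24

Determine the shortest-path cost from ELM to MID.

$38

Enumerating some paths:
ELM–LAR–FIR–MID: 12+3+23 = 38
ELM–SUM–TOR–RIV–LAR–FIR–MID: 2+7+12+16+3+23 = 63
ELM–SUM–TOR–FIR–MID: 2+7+24+23 = 56
Cheapest is ELM–LAR–FIR–MID at $38.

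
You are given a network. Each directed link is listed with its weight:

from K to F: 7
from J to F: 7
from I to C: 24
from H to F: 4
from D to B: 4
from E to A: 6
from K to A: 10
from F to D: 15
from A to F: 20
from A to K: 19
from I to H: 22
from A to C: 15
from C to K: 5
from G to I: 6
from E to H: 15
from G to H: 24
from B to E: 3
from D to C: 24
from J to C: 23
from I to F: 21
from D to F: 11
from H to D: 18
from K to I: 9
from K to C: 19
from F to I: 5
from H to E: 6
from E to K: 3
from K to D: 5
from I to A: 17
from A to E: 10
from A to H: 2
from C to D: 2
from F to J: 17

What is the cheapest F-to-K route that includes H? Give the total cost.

Best F to H: F–I–A–H costing 24
Shortest H→K: H–E–K = 9
Total via H: 24 + 9 = 33.

33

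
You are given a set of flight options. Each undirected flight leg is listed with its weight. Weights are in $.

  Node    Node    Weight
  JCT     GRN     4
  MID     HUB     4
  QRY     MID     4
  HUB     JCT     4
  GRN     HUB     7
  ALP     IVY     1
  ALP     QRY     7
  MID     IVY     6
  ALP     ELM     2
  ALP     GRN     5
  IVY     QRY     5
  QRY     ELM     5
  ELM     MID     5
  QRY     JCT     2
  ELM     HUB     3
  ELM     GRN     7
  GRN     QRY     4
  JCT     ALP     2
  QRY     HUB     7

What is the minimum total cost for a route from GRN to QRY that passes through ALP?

Shortest GRN→ALP: GRN–ALP = 5
Best ALP to QRY: ALP–JCT–QRY costing 4
Total via ALP: 5 + 4 = $9.

$9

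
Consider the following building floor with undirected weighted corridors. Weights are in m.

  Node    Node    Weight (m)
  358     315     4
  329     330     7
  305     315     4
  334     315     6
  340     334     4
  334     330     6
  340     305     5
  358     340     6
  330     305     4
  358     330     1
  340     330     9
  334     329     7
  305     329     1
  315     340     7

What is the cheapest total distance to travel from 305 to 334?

Compare a few routes:
305 - 329 - 334: 1+7 = 8
305 - 315 - 334: 4+6 = 10
305 - 340 - 334: 5+4 = 9
305 - 330 - 334: 4+6 = 10
The minimum is 8 m via 305 - 329 - 334.

8 m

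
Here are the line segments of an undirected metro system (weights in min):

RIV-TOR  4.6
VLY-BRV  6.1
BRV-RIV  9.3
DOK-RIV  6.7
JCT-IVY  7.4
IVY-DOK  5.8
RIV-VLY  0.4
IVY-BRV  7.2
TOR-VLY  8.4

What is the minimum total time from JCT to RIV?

Shortest distances from JCT:
JCT: 0
IVY: 7.4  (via JCT)
DOK: 13.2  (via IVY)
BRV: 14.6  (via IVY)
RIV: 19.9  (via DOK)
Shortest route: JCT → IVY → DOK → RIV = 19.9 min.

19.9 min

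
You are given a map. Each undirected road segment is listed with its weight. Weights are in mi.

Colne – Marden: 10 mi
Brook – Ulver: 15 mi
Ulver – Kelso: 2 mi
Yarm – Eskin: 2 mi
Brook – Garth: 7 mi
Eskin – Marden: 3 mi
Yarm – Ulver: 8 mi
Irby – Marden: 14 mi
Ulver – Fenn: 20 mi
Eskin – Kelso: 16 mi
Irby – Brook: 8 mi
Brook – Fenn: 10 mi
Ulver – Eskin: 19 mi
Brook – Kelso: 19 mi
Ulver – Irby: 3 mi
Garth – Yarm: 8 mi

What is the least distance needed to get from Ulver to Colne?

23 mi

Shortest distances from Ulver:
Ulver: 0
Kelso: 2  (via Ulver)
Irby: 3  (via Ulver)
Yarm: 8  (via Ulver)
Eskin: 10  (via Yarm)
Brook: 11  (via Irby)
Marden: 13  (via Eskin)
Garth: 16  (via Yarm)
Fenn: 20  (via Ulver)
Colne: 23  (via Marden)
Shortest route: Ulver–Yarm–Eskin–Marden–Colne = 23 mi.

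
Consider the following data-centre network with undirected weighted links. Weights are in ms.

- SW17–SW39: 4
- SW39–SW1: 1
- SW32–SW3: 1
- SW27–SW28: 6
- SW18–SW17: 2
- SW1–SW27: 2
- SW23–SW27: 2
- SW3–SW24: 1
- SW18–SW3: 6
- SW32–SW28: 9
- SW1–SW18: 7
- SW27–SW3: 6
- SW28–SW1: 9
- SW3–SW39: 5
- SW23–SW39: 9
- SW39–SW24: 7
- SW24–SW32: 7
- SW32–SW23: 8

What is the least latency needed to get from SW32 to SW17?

9 ms

Compare a few routes:
SW32–SW3–SW18–SW17: 1+6+2 = 9
SW32–SW3–SW39–SW17: 1+5+4 = 10
Cheapest is SW32–SW3–SW18–SW17 at 9 ms.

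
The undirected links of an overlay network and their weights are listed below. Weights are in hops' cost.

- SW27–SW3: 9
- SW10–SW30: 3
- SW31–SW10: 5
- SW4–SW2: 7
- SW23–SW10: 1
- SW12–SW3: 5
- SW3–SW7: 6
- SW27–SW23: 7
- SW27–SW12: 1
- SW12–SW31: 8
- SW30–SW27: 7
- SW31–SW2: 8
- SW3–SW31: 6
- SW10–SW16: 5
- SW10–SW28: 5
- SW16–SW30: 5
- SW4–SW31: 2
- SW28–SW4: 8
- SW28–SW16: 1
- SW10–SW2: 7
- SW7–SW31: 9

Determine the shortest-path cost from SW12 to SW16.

13 hops' cost

Enumerating some paths:
SW12 - SW27 - SW30 - SW16: 1+7+5 = 13
SW12 - SW27 - SW23 - SW10 - SW16: 1+7+1+5 = 14
SW12 - SW27 - SW23 - SW10 - SW28 - SW16: 1+7+1+5+1 = 15
The minimum is 13 hops' cost via SW12 - SW27 - SW30 - SW16.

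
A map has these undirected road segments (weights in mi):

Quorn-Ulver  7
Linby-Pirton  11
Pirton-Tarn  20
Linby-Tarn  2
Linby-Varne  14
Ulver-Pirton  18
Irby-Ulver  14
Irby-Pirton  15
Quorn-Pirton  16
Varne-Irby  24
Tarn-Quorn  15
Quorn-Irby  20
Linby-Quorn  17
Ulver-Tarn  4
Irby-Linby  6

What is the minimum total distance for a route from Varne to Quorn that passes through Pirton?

41 mi

Shortest Varne→Pirton: Varne–Linby–Pirton = 25
Best Pirton to Quorn: Pirton–Quorn costing 16
Total via Pirton: 25 + 16 = 41 mi.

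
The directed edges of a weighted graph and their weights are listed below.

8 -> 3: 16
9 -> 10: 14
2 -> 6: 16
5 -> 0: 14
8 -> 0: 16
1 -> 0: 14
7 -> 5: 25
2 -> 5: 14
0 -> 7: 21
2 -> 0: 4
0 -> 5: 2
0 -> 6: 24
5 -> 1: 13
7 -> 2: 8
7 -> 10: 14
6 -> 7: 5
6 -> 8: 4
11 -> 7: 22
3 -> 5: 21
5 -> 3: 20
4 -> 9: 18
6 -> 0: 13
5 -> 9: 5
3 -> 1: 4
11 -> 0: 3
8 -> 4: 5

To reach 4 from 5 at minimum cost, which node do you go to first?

0

Candidate routes:
5–0–6–8–4: 14+24+4+5 = 47
5–1–0–6–8–4: 13+14+24+4+5 = 60
Cheapest is 5–0–6–8–4 at 47.
So from 5 the first move is to 0.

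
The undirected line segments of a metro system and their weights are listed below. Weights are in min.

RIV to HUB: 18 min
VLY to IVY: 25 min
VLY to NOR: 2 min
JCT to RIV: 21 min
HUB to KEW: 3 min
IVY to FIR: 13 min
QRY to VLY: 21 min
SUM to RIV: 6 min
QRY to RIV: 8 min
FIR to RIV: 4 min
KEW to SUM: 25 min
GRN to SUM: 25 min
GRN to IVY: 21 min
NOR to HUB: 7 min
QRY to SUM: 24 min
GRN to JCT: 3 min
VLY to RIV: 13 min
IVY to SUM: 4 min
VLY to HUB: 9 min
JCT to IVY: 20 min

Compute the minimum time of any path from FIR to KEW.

25 min

Enumerating some paths:
FIR → RIV → HUB → KEW: 4+18+3 = 25
FIR → RIV → VLY → HUB → KEW: 4+13+9+3 = 29
Cheapest is FIR → RIV → HUB → KEW at 25 min.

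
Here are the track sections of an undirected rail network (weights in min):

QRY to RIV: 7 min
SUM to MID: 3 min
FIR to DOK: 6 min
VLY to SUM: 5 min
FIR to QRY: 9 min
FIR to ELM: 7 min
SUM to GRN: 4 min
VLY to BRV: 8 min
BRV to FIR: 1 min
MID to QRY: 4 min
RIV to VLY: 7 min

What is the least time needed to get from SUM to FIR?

Enumerating some paths:
SUM–VLY–BRV–FIR: 5+8+1 = 14
SUM–MID–QRY–RIV–VLY–BRV–FIR: 3+4+7+7+8+1 = 30
SUM–VLY–RIV–QRY–FIR: 5+7+7+9 = 28
SUM–MID–QRY–FIR: 3+4+9 = 16
The minimum is 14 min via SUM–VLY–BRV–FIR.

14 min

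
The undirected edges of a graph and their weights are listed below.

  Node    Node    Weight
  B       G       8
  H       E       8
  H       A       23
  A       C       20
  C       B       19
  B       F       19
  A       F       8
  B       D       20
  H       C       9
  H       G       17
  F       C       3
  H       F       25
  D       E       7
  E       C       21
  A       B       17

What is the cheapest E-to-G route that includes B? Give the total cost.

35

Best E to B: E → D → B costing 27
Shortest B→G: B → G = 8
Total via B: 27 + 8 = 35.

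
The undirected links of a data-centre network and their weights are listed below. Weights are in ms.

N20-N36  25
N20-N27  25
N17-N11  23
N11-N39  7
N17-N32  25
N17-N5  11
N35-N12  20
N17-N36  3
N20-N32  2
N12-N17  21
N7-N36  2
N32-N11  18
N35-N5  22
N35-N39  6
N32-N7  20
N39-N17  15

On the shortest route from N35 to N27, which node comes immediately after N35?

N39

Candidate routes:
N35–N39–N17–N36–N20–N27: 6+15+3+25+25 = 74
N35–N39–N11–N32–N20–N27: 6+7+18+2+25 = 58
N35–N39–N17–N32–N20–N27: 6+15+25+2+25 = 73
N35–N39–N17–N36–N7–N32–N20–N27: 6+15+3+2+20+2+25 = 73
Cheapest is N35–N39–N11–N32–N20–N27 at 58 ms.
So from N35 the first move is to N39.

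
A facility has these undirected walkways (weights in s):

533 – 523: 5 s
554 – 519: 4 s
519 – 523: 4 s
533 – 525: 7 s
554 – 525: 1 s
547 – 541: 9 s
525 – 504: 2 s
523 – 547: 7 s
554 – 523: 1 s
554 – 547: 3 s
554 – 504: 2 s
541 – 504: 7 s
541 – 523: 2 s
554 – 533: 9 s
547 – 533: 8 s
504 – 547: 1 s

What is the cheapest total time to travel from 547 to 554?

3 s

Shortest distances from 547:
547: 0
504: 1  (via 547)
554: 3  (via 547)
Shortest route: 547 → 554 = 3 s.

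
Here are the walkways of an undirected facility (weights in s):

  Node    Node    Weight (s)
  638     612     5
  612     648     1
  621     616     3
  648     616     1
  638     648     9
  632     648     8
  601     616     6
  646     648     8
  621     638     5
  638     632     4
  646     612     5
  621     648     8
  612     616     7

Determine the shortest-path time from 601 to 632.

Enumerating some paths:
601 - 616 - 648 - 632: 6+1+8 = 15
601 - 616 - 648 - 612 - 638 - 632: 6+1+1+5+4 = 17
Cheapest is 601 - 616 - 648 - 632 at 15 s.

15 s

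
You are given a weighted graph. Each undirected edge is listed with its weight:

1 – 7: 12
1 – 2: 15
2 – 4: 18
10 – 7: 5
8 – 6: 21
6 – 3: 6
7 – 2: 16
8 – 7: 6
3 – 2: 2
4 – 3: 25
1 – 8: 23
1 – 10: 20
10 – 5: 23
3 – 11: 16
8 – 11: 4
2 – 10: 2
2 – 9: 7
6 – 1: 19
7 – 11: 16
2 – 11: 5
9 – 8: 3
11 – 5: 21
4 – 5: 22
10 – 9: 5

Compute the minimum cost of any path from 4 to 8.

27

Settle nodes by increasing distance from 4:
4: 0
2: 18  (via 4)
3: 20  (via 2)
10: 20  (via 2)
5: 22  (via 4)
11: 23  (via 2)
7: 25  (via 10)
9: 25  (via 2)
6: 26  (via 3)
8: 27  (via 11)
Shortest route: 4 → 2 → 11 → 8 = 27.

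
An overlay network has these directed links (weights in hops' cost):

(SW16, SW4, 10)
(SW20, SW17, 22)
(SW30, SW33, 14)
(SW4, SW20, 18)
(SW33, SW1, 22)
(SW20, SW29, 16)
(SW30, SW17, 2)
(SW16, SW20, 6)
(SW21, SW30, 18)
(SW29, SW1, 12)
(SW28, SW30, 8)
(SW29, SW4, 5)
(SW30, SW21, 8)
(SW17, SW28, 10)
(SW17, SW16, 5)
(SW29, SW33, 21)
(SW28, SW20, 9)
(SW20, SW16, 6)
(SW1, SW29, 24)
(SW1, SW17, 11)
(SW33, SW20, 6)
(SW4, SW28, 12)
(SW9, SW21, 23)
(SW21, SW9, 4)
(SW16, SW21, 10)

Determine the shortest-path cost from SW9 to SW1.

77 hops' cost

Settle nodes by increasing distance from SW9:
SW9: 0
SW21: 23  (via SW9)
SW30: 41  (via SW21)
SW17: 43  (via SW30)
SW16: 48  (via SW17)
SW28: 53  (via SW17)
SW20: 54  (via SW16)
SW33: 55  (via SW30)
SW4: 58  (via SW16)
SW29: 70  (via SW20)
SW1: 77  (via SW33)
Shortest route: SW9 → SW21 → SW30 → SW33 → SW1 = 77 hops' cost.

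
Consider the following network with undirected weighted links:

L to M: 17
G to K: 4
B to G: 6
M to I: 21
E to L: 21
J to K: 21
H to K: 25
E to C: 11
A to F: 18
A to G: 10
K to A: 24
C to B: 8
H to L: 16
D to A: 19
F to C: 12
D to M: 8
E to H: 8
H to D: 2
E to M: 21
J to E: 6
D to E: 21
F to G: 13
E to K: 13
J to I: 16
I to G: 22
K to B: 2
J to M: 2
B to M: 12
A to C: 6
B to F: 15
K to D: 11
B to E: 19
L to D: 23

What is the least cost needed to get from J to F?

Shortest distances from J:
J: 0
M: 2  (via J)
E: 6  (via J)
D: 10  (via M)
H: 12  (via D)
B: 14  (via M)
I: 16  (via J)
K: 16  (via B)
C: 17  (via E)
L: 19  (via M)
G: 20  (via B)
A: 23  (via C)
F: 29  (via B)
Shortest route: J → M → B → F = 29.

29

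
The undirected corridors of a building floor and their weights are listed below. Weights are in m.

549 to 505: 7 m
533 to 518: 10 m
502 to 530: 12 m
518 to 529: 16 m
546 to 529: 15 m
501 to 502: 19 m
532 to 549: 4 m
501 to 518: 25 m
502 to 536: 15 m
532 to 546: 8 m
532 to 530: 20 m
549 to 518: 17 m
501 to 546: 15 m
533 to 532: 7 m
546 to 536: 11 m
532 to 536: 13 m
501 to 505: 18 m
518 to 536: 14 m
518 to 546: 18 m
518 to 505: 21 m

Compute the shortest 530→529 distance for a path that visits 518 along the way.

Best 530 to 518: 530–532–533–518 costing 37
Shortest 518→529: 518–529 = 16
Total via 518: 37 + 16 = 53 m.

53 m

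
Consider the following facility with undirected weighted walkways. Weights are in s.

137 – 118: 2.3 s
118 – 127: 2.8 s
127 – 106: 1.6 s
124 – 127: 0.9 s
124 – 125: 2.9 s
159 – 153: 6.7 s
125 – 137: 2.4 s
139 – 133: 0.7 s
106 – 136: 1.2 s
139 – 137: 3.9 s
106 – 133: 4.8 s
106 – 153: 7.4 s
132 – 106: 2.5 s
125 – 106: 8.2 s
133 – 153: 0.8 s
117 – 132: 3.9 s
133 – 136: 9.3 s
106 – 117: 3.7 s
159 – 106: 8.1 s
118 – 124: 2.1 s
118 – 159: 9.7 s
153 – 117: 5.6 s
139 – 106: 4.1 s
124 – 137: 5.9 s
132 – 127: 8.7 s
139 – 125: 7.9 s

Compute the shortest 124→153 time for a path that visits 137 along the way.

9.8 s

Best 124 to 137: 124–118–137 costing 4.4
Shortest 137→153: 137–139–133–153 = 5.4
Total via 137: 4.4 + 5.4 = 9.8 s.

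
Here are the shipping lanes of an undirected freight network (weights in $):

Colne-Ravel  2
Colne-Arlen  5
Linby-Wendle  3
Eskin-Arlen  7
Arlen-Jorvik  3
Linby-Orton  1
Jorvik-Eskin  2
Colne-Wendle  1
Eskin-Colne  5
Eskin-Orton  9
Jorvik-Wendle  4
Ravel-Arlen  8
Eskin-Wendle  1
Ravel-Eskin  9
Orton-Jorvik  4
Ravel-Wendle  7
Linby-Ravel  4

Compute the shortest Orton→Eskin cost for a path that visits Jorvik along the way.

$6

Best Orton to Jorvik: Orton–Jorvik costing 4
Shortest Jorvik→Eskin: Jorvik–Eskin = 2
Total via Jorvik: 4 + 2 = $6.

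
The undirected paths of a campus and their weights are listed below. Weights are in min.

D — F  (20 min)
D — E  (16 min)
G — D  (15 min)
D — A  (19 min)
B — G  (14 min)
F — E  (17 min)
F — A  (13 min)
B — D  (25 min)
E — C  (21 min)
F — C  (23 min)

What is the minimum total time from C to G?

Shortest distances from C:
C: 0
E: 21  (via C)
F: 23  (via C)
A: 36  (via F)
D: 37  (via E)
G: 52  (via D)
Shortest route: C–E–D–G = 52 min.

52 min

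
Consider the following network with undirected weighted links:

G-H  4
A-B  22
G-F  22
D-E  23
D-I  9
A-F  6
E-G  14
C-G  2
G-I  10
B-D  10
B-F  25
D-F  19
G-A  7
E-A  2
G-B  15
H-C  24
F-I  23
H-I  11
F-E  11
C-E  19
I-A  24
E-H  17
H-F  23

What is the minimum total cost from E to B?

24

Running Dijkstra from E:
E: 0
A: 2  (via E)
F: 8  (via A)
G: 9  (via A)
C: 11  (via G)
H: 13  (via G)
I: 19  (via G)
D: 23  (via E)
B: 24  (via A)
Shortest route: E–A–B = 24.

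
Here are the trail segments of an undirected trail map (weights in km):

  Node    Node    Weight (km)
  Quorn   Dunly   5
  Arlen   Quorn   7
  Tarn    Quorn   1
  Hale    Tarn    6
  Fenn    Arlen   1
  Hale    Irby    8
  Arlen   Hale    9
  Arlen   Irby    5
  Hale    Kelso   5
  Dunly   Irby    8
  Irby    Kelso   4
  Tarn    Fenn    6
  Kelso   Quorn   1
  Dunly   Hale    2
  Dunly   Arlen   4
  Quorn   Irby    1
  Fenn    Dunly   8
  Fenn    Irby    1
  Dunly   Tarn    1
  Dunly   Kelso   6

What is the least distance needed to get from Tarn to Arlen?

Enumerating some paths:
Tarn → Quorn → Irby → Fenn → Arlen: 1+1+1+1 = 4
Tarn → Dunly → Arlen: 1+4 = 5
Tarn → Quorn → Irby → Arlen: 1+1+5 = 7
Tarn → Fenn → Arlen: 6+1 = 7
The minimum is 4 km via Tarn → Quorn → Irby → Fenn → Arlen.

4 km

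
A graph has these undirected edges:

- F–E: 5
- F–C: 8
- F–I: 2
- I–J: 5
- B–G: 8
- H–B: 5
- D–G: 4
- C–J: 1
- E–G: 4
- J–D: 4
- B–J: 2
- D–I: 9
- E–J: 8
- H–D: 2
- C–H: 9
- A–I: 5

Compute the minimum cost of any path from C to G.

9

Shortest distances from C:
C: 0
J: 1  (via C)
B: 3  (via J)
D: 5  (via J)
I: 6  (via J)
H: 7  (via D)
F: 8  (via C)
E: 9  (via J)
G: 9  (via D)
Shortest route: C–J–D–G = 9.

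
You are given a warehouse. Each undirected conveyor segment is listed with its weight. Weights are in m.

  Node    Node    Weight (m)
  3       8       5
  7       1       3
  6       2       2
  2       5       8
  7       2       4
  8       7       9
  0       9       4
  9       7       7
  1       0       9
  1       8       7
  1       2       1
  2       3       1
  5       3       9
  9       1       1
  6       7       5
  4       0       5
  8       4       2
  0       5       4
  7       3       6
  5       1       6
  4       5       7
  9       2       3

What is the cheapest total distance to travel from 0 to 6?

Running Dijkstra from 0:
0: 0
5: 4  (via 0)
9: 4  (via 0)
1: 5  (via 9)
4: 5  (via 0)
2: 6  (via 1)
3: 7  (via 2)
8: 7  (via 4)
6: 8  (via 2)
Shortest route: 0 → 9 → 1 → 2 → 6 = 8 m.

8 m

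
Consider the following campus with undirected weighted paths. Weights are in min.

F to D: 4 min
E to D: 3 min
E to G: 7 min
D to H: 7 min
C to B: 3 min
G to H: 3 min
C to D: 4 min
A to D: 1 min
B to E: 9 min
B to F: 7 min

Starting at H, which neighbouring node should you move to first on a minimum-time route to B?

Compare a few routes:
H–D–C–B: 7+4+3 = 14
H–D–F–B: 7+4+7 = 18
The minimum is 14 min via H–D–C–B.
So from H the first move is to D.

D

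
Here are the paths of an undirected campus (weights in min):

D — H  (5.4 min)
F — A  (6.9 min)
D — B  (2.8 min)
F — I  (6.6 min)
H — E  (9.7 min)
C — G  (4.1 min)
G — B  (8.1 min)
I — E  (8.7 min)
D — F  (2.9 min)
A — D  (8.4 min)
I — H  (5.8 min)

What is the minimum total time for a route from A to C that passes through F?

24.8 min

Best A to F: A–F costing 6.9
Best F to C: F–D–B–G–C costing 17.9
Total via F: 6.9 + 17.9 = 24.8 min.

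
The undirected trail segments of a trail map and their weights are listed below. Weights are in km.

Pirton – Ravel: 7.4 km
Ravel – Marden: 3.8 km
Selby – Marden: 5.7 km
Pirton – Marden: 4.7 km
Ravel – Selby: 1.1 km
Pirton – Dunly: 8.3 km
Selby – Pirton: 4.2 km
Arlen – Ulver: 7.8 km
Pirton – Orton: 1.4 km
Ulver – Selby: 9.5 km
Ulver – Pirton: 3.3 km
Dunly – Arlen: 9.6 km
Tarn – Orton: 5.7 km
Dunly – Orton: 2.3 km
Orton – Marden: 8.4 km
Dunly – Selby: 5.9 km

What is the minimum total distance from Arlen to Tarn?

Enumerating some paths:
Arlen → Dunly → Orton → Tarn: 9.6+2.3+5.7 = 17.6
Arlen → Ulver → Pirton → Orton → Tarn: 7.8+3.3+1.4+5.7 = 18.2
The minimum is 17.6 km via Arlen → Dunly → Orton → Tarn.

17.6 km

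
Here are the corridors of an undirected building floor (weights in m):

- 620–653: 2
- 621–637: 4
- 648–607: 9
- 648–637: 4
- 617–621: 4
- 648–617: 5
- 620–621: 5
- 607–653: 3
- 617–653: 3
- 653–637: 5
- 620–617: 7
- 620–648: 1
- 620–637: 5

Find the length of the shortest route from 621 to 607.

Shortest distances from 621:
621: 0
617: 4  (via 621)
637: 4  (via 621)
620: 5  (via 621)
648: 6  (via 620)
653: 7  (via 617)
607: 10  (via 653)
Shortest route: 621–617–653–607 = 10 m.

10 m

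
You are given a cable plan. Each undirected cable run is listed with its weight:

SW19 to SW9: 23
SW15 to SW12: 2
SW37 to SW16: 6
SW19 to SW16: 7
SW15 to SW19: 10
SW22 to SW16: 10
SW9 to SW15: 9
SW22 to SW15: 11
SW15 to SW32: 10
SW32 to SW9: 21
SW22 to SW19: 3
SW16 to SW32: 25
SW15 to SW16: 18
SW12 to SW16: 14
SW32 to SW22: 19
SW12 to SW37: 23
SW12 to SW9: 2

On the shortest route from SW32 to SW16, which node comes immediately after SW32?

SW16

Enumerating some paths:
SW32 → SW15 → SW12 → SW16: 10+2+14 = 26
SW32 → SW16: 25 = 25
Cheapest is SW32 → SW16 at 25.
So from SW32 the first move is to SW16.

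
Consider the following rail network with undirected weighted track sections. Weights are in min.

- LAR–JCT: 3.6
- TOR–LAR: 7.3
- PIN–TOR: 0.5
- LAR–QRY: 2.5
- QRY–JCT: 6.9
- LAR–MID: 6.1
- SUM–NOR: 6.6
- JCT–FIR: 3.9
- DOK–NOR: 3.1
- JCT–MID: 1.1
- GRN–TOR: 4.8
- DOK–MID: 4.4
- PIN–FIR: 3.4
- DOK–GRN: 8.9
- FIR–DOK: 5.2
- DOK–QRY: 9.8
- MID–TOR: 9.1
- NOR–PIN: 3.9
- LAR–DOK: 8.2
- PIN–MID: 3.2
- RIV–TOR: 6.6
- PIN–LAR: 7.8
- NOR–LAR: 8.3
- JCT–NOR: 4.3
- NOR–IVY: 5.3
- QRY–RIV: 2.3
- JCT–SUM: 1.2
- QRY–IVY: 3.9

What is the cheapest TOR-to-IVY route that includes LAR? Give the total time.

Shortest TOR→LAR: TOR–LAR = 7.3
Best LAR to IVY: LAR–QRY–IVY costing 6.4
Total via LAR: 7.3 + 6.4 = 13.7 min.

13.7 min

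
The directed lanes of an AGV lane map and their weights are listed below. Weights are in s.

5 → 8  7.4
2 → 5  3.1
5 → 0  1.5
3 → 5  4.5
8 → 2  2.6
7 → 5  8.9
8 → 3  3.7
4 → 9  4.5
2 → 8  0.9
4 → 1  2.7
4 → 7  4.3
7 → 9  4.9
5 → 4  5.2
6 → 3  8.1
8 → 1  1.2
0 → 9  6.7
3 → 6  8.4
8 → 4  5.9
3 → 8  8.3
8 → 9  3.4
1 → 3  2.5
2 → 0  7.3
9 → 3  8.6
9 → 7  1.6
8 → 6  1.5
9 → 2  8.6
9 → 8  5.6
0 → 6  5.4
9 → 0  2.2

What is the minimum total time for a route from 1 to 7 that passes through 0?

Shortest 1→0: 1 → 3 → 5 → 0 = 8.5
Shortest 0→7: 0 → 9 → 7 = 8.3
Total via 0: 8.5 + 8.3 = 16.8 s.

16.8 s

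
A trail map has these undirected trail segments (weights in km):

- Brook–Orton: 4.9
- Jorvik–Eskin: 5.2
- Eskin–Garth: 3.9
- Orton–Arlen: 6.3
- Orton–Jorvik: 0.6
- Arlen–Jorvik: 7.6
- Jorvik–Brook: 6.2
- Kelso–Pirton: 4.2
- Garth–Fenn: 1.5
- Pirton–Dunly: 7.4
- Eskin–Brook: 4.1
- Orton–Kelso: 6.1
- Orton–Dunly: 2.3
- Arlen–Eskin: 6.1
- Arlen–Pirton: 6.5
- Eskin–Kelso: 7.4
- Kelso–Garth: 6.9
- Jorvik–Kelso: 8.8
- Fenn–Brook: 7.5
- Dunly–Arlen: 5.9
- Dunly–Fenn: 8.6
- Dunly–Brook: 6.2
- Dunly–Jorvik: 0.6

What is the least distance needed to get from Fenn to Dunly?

8.6 km

Running Dijkstra from Fenn:
Fenn: 0
Garth: 1.5  (via Fenn)
Eskin: 5.4  (via Garth)
Brook: 7.5  (via Fenn)
Kelso: 8.4  (via Garth)
Dunly: 8.6  (via Fenn)
Shortest route: Fenn–Dunly = 8.6 km.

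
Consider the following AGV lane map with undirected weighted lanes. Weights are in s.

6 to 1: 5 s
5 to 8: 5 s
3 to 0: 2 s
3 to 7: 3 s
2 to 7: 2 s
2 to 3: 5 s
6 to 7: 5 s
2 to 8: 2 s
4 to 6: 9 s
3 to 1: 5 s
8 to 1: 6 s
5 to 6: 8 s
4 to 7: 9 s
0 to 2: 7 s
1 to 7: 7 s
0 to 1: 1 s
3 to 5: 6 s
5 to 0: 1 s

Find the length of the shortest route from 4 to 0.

Settle nodes by increasing distance from 4:
4: 0
6: 9  (via 4)
7: 9  (via 4)
2: 11  (via 7)
3: 12  (via 7)
8: 13  (via 2)
0: 14  (via 3)
Shortest route: 4–7–3–0 = 14 s.

14 s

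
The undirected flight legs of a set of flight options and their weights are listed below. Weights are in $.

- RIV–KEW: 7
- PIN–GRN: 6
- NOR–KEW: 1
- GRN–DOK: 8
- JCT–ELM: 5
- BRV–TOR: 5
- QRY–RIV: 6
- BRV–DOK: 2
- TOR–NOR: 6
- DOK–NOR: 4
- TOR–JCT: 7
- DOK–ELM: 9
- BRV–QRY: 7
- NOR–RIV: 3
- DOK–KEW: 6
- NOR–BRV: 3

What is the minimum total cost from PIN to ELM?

Settle nodes by increasing distance from PIN:
PIN: 0
GRN: 6  (via PIN)
DOK: 14  (via GRN)
BRV: 16  (via DOK)
NOR: 18  (via DOK)
KEW: 19  (via NOR)
TOR: 21  (via BRV)
RIV: 21  (via NOR)
ELM: 23  (via DOK)
Shortest route: PIN → GRN → DOK → ELM = $23.

$23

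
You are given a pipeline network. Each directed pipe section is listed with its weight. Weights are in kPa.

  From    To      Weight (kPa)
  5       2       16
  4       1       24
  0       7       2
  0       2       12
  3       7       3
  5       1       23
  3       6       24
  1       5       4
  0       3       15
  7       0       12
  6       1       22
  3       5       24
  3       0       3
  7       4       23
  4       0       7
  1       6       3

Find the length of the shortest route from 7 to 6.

50 kPa

Compare a few routes:
7 - 4 - 1 - 6: 23+24+3 = 50
7 - 0 - 3 - 6: 12+15+24 = 51
The minimum is 50 kPa via 7 - 4 - 1 - 6.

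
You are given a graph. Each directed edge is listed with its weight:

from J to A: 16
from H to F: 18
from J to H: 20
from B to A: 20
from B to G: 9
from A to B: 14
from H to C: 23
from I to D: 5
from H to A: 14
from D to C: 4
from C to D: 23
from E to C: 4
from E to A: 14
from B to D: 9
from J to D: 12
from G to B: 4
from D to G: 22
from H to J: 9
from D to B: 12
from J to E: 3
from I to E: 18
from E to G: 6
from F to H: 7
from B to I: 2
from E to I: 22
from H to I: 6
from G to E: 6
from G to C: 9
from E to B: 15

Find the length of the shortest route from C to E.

50

Running Dijkstra from C:
C: 0
D: 23  (via C)
B: 35  (via D)
I: 37  (via B)
G: 44  (via B)
E: 50  (via G)
Shortest route: C → D → B → G → E = 50.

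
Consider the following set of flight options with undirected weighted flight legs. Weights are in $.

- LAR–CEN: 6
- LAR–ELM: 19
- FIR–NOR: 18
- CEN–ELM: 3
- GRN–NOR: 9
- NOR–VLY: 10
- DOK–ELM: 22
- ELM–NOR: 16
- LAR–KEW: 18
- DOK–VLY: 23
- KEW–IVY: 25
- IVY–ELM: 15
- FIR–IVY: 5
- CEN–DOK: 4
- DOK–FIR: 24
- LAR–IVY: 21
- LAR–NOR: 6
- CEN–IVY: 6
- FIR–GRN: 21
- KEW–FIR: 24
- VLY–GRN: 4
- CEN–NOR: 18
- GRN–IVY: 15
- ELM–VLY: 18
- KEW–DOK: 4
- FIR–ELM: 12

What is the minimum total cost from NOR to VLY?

Compare a few routes:
NOR → VLY: 10 = 10
NOR → GRN → VLY: 9+4 = 13
Cheapest is NOR → VLY at $10.

$10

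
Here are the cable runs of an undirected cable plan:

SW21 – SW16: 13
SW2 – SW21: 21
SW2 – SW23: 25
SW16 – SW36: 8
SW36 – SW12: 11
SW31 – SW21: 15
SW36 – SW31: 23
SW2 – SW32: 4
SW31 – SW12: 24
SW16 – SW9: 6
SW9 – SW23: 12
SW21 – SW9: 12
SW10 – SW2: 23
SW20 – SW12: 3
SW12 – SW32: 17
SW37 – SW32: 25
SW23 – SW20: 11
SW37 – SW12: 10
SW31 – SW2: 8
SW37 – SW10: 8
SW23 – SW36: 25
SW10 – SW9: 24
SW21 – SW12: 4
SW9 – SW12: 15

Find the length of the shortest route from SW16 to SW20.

20

Candidate routes:
SW16–SW36–SW12–SW20: 8+11+3 = 22
SW16–SW21–SW12–SW20: 13+4+3 = 20
The minimum is 20 via SW16–SW21–SW12–SW20.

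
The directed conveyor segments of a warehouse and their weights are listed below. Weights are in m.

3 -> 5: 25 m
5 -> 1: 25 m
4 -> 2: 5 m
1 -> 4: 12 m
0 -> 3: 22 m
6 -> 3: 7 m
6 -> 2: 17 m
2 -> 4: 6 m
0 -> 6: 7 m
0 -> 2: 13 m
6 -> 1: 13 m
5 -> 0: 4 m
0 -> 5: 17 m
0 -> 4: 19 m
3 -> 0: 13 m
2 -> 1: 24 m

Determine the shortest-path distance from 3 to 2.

Enumerating some paths:
3 → 0 → 2: 13+13 = 26
3 → 0 → 6 → 2: 13+7+17 = 37
Cheapest is 3 → 0 → 2 at 26 m.

26 m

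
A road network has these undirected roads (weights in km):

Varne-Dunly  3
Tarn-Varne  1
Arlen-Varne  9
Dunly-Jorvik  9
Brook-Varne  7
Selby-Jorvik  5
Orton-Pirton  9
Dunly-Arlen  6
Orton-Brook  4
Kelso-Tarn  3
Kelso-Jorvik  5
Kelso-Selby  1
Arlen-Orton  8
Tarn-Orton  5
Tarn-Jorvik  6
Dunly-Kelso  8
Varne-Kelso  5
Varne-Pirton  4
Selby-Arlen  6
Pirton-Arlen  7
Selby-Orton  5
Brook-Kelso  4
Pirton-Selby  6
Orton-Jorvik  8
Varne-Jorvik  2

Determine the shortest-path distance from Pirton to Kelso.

Compare a few routes:
Pirton–Varne–Kelso: 4+5 = 9
Pirton–Varne–Tarn–Kelso: 4+1+3 = 8
Pirton–Selby–Kelso: 6+1 = 7
Pirton–Varne–Jorvik–Kelso: 4+2+5 = 11
The minimum is 7 km via Pirton–Selby–Kelso.

7 km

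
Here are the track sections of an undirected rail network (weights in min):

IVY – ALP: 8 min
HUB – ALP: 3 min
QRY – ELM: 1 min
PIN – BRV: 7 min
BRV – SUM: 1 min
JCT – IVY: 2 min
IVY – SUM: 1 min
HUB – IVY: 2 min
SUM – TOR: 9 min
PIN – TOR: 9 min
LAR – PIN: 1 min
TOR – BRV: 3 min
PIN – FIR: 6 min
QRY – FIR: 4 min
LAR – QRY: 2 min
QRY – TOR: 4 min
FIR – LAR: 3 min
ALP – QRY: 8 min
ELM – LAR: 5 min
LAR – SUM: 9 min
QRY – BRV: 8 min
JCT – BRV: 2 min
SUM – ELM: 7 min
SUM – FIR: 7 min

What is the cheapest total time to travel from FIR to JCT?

10 min

Settle nodes by increasing distance from FIR:
FIR: 0
LAR: 3  (via FIR)
QRY: 4  (via FIR)
PIN: 4  (via LAR)
ELM: 5  (via QRY)
SUM: 7  (via FIR)
BRV: 8  (via SUM)
TOR: 8  (via QRY)
IVY: 8  (via SUM)
JCT: 10  (via BRV)
Shortest route: FIR → SUM → BRV → JCT = 10 min.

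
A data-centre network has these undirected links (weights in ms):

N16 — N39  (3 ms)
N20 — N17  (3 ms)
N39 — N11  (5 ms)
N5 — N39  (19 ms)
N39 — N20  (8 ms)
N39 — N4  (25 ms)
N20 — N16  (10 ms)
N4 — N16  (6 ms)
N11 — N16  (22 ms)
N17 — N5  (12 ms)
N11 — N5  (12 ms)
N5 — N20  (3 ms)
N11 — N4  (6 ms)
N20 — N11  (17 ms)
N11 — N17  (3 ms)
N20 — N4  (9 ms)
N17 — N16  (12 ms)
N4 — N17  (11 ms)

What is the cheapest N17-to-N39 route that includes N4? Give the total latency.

Best N17 to N4: N17–N11–N4 costing 9
Best N4 to N39: N4–N16–N39 costing 9
Total via N4: 9 + 9 = 18 ms.

18 ms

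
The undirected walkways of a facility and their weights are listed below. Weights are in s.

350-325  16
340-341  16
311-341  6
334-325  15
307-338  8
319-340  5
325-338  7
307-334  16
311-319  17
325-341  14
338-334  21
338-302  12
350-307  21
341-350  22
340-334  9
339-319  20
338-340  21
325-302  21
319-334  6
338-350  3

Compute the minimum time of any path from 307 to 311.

Enumerating some paths:
307 - 338 - 350 - 341 - 311: 8+3+22+6 = 39
307 - 334 - 319 - 311: 16+6+17 = 39
307 - 338 - 325 - 341 - 311: 8+7+14+6 = 35
Cheapest is 307 - 338 - 325 - 341 - 311 at 35 s.

35 s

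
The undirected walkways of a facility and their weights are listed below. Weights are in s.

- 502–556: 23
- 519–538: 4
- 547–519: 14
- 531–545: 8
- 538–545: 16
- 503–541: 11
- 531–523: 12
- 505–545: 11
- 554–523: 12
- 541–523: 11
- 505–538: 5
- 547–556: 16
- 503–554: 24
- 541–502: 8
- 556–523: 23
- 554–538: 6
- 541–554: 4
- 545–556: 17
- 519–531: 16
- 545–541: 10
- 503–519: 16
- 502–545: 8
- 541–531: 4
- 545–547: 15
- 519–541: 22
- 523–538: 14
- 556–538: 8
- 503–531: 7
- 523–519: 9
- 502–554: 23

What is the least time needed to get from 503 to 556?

28 s

Running Dijkstra from 503:
503: 0
531: 7  (via 503)
541: 11  (via 503)
554: 15  (via 541)
545: 15  (via 531)
519: 16  (via 503)
502: 19  (via 541)
523: 19  (via 531)
538: 20  (via 519)
505: 25  (via 538)
556: 28  (via 538)
Shortest route: 503–519–538–556 = 28 s.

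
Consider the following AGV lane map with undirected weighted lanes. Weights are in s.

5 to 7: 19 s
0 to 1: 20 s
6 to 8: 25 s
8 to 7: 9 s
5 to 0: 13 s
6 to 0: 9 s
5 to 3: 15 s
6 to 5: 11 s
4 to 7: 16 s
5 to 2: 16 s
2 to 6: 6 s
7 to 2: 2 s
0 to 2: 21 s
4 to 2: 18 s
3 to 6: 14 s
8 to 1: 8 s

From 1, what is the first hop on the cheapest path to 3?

Compare a few routes:
1–8–6–3: 8+25+14 = 47
1–0–6–3: 20+9+14 = 43
1–8–7–2–6–3: 8+9+2+6+14 = 39
Cheapest is 1–8–7–2–6–3 at 39 s.
So from 1 the first move is to 8.

8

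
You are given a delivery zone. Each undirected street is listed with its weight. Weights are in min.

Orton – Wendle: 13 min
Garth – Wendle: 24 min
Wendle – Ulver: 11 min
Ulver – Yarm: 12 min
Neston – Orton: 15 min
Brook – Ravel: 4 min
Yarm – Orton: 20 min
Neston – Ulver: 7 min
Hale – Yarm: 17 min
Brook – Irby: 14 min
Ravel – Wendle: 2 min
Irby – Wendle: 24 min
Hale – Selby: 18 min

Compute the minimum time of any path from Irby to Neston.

38 min

Enumerating some paths:
Irby → Brook → Ravel → Wendle → Orton → Neston: 14+4+2+13+15 = 48
Irby → Brook → Ravel → Wendle → Ulver → Neston: 14+4+2+11+7 = 38
Irby → Wendle → Ulver → Neston: 24+11+7 = 42
Cheapest is Irby → Brook → Ravel → Wendle → Ulver → Neston at 38 min.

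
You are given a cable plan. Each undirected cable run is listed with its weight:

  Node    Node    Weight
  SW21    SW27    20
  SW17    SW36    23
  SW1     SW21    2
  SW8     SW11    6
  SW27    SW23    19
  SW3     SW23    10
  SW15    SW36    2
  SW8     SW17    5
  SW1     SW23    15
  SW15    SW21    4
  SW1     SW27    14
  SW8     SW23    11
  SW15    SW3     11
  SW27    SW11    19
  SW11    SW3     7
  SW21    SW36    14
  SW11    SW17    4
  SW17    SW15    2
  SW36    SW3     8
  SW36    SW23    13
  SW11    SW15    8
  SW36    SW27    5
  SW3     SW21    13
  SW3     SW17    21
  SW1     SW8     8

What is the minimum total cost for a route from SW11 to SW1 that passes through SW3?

Shortest SW11→SW3: SW11 → SW3 = 7
Best SW3 to SW1: SW3 → SW21 → SW1 costing 15
Total via SW3: 7 + 15 = 22.

22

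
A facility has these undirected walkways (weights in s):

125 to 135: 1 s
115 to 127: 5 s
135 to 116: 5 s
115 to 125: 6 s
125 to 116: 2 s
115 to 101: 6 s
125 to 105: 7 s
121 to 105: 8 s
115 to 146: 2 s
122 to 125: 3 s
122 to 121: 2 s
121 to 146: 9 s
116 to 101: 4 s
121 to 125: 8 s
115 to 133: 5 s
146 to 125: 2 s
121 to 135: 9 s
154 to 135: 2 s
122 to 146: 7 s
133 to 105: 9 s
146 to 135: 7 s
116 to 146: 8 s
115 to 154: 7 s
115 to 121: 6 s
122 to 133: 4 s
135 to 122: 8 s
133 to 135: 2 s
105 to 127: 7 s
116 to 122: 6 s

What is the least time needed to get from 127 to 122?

Compare a few routes:
127 - 115 - 121 - 122: 5+6+2 = 13
127 - 115 - 146 - 125 - 122: 5+2+2+3 = 12
127 - 115 - 146 - 122: 5+2+7 = 14
The minimum is 12 s via 127 - 115 - 146 - 125 - 122.

12 s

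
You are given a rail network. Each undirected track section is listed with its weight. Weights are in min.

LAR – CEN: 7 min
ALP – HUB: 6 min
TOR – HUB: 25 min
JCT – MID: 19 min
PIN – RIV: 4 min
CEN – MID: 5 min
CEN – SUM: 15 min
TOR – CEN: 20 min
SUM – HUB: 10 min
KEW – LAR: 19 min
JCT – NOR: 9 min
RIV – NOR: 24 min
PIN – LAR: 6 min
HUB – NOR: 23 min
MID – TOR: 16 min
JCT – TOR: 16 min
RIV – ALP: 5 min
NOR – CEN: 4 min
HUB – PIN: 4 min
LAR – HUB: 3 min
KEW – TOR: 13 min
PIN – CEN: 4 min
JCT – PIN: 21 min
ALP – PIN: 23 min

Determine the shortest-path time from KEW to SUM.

Settle nodes by increasing distance from KEW:
KEW: 0
TOR: 13  (via KEW)
LAR: 19  (via KEW)
HUB: 22  (via LAR)
PIN: 25  (via LAR)
CEN: 26  (via LAR)
ALP: 28  (via HUB)
RIV: 29  (via PIN)
MID: 29  (via TOR)
JCT: 29  (via TOR)
NOR: 30  (via CEN)
SUM: 32  (via HUB)
Shortest route: KEW → LAR → HUB → SUM = 32 min.

32 min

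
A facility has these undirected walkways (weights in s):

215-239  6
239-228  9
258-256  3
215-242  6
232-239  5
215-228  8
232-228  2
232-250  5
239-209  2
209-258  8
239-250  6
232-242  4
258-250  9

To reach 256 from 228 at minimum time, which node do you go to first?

232

Candidate routes:
228–232–250–258–256: 2+5+9+3 = 19
228–232–239–209–258–256: 2+5+2+8+3 = 20
Cheapest is 228–232–250–258–256 at 19 s.
So from 228 the first move is to 232.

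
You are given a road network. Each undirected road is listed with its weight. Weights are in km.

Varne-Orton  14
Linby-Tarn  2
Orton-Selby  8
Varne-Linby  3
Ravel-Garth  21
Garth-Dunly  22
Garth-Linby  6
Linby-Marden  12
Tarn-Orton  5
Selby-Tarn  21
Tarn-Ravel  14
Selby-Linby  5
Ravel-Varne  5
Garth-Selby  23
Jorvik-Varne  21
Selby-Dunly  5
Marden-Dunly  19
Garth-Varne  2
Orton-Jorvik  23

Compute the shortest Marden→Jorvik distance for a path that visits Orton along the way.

Best Marden to Orton: Marden → Linby → Tarn → Orton costing 19
Best Orton to Jorvik: Orton → Jorvik costing 23
Total via Orton: 19 + 23 = 42 km.

42 km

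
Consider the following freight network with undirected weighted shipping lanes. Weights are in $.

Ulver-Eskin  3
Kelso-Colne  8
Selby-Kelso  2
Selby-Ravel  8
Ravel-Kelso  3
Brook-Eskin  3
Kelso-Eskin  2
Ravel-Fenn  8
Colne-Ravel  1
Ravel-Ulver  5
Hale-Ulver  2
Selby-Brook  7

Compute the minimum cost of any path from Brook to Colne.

$9

Enumerating some paths:
Brook - Eskin - Kelso - Colne: 3+2+8 = 13
Brook - Eskin - Ulver - Ravel - Colne: 3+3+5+1 = 12
Brook - Eskin - Kelso - Ravel - Colne: 3+2+3+1 = 9
Cheapest is Brook - Eskin - Kelso - Ravel - Colne at $9.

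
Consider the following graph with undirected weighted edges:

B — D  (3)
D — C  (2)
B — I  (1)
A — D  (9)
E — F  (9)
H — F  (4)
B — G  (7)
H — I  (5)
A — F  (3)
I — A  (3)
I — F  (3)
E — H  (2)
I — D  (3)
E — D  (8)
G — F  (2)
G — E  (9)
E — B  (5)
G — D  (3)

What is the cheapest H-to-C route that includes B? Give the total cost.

11

Shortest H→B: H → I → B = 6
Best B to C: B → D → C costing 5
Total via B: 6 + 5 = 11.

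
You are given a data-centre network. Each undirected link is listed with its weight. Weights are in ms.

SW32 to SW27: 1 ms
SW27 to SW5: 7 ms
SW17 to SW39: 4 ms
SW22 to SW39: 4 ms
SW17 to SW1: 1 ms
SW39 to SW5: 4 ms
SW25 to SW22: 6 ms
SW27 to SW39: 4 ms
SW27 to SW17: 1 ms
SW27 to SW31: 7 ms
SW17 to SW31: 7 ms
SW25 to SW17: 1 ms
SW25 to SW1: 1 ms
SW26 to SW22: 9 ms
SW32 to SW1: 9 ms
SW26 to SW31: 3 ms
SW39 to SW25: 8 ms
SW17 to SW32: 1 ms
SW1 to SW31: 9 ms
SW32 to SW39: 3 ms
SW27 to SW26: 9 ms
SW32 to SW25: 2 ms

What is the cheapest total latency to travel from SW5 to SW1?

Compare a few routes:
SW5 → SW27 → SW32 → SW17 → SW1: 7+1+1+1 = 10
SW5 → SW27 → SW17 → SW25 → SW1: 7+1+1+1 = 10
SW5 → SW39 → SW17 → SW1: 4+4+1 = 9
The minimum is 9 ms via SW5 → SW39 → SW17 → SW1.

9 ms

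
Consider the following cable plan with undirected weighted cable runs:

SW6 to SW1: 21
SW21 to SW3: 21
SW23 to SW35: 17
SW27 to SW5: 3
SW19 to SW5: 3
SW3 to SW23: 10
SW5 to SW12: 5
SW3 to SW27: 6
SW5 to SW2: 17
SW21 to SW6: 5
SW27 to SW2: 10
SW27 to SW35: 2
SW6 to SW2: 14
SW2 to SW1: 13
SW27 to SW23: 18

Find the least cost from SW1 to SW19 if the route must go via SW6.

51

Shortest SW1→SW6: SW1–SW6 = 21
Best SW6 to SW19: SW6–SW2–SW27–SW5–SW19 costing 30
Total via SW6: 21 + 30 = 51.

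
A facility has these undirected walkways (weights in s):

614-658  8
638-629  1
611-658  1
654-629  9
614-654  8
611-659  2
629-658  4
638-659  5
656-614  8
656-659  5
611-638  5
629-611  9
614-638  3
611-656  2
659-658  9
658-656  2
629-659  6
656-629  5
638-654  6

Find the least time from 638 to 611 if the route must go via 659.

Shortest 638→659: 638 → 659 = 5
Shortest 659→611: 659 → 611 = 2
Total via 659: 5 + 2 = 7 s.

7 s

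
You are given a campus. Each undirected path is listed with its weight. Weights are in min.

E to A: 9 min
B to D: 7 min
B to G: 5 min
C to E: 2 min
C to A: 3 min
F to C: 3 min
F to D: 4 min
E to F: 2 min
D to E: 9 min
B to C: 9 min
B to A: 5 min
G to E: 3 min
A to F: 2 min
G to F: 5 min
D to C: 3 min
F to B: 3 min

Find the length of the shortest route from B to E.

5 min

Shortest distances from B:
B: 0
F: 3  (via B)
A: 5  (via B)
E: 5  (via F)
Shortest route: B → F → E = 5 min.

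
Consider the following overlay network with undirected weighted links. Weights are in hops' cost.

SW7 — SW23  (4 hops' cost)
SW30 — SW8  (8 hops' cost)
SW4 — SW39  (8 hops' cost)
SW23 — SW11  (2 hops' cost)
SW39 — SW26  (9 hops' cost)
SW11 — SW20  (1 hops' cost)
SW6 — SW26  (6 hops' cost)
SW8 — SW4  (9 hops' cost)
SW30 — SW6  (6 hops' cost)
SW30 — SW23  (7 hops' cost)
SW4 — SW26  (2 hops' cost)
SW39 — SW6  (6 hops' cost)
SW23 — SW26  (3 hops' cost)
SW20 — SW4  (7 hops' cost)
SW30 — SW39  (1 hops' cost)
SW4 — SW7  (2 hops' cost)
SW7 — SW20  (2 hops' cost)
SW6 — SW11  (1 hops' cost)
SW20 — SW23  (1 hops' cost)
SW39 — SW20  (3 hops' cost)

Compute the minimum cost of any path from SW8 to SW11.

13 hops' cost

Running Dijkstra from SW8:
SW8: 0
SW30: 8  (via SW8)
SW39: 9  (via SW30)
SW4: 9  (via SW8)
SW26: 11  (via SW4)
SW7: 11  (via SW4)
SW20: 12  (via SW39)
SW23: 13  (via SW20)
SW11: 13  (via SW20)
Shortest route: SW8 → SW30 → SW39 → SW20 → SW11 = 13 hops' cost.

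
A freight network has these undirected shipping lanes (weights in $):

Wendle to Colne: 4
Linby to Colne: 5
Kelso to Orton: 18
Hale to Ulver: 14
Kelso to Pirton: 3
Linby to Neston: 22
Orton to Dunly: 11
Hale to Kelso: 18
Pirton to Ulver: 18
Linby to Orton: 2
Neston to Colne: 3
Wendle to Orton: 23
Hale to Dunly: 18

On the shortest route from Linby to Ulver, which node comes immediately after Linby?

Orton

Compare a few routes:
Linby–Orton–Kelso–Hale–Ulver: 2+18+18+14 = 52
Linby–Orton–Kelso–Pirton–Ulver: 2+18+3+18 = 41
Linby–Orton–Dunly–Hale–Ulver: 2+11+18+14 = 45
Cheapest is Linby–Orton–Kelso–Pirton–Ulver at $41.
So from Linby the first move is to Orton.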